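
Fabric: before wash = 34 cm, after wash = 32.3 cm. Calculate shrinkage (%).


Formula: Shrinkage% = ((L_before - L_after) / L_before) * 100
Step 1: Shrinkage = 34 - 32.3 = 1.7 cm
Step 2: Shrinkage% = (1.7 / 34) * 100
Step 3: Shrinkage% = 0.05 * 100 = 5.0%

5.0%


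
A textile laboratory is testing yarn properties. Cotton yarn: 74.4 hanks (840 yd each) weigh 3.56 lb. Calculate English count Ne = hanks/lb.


Formula: Ne = hanks / mass_lb
Substituting: Ne = 74.4 / 3.56
Ne = 20.9

20.9 Ne


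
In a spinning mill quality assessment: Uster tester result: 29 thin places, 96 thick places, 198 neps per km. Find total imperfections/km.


Formula: Total = thin places + thick places + neps
Total = 29 + 96 + 198
Total = 323 imperfections/km

323 imperfections/km


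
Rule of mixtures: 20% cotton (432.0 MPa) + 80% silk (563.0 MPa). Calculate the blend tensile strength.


Formula: Blend property = (fraction_A * property_A) + (fraction_B * property_B)
Step 1: Contribution A = 20/100 * 432.0 MPa = 86.4 MPa
Step 2: Contribution B = 80/100 * 563.0 MPa = 450.4 MPa
Step 3: Blend tensile strength = 86.4 + 450.4 = 536.8 MPa

536.8 MPa


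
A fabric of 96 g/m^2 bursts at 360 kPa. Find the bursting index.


Formula: Bursting Index = Bursting Strength / Fabric GSM
BI = 360 kPa / 96 g/m^2
BI = 3.750 kPa/(g/m^2)

3.750 kPa/(g/m^2)


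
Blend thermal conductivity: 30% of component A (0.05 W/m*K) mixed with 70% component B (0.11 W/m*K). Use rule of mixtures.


Formula: Blend property = (fraction_A * property_A) + (fraction_B * property_B)
Step 1: Contribution A = 30/100 * 0.05 W/m*K = 0.015 W/m*K
Step 2: Contribution B = 70/100 * 0.11 W/m*K = 0.077 W/m*K
Step 3: Blend thermal conductivity = 0.015 + 0.077 = 0.092 W/m*K

0.092 W/m*K


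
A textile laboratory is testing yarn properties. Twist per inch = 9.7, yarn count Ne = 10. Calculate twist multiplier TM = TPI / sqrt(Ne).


Formula: TM = TPI / sqrt(Ne)
Step 1: sqrt(Ne) = sqrt(10) = 3.1623
Step 2: TM = 9.7 / 3.1623 = 3.07

3.07 TM


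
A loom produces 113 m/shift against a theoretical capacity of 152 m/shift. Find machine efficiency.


Formula: Efficiency% = (Actual output / Theoretical output) * 100
Efficiency% = (113 / 152) * 100
Efficiency% = 0.743421 * 100 = 74.3421% ≈ 74.3%

74.3%


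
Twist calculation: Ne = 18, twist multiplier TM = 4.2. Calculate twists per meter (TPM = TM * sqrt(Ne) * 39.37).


Formula: TPM = TM * sqrt(Ne) * 39.37
Step 1: sqrt(Ne) = sqrt(18) = 4.2426
Step 2: TM * sqrt(Ne) = 4.2 * 4.2426 = 17.8189
Step 3: TPM = 17.8189 * 39.37 = 702 twists/m

702 twists/m


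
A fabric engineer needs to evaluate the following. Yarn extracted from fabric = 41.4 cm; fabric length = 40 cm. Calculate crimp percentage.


Formula: Crimp% = ((L_yarn - L_fabric) / L_fabric) * 100
Step 1: Extension = 41.4 - 40 = 1.4 cm
Step 2: Crimp% = (1.4 / 40) * 100
Step 3: Crimp% = 0.035 * 100 = 3.5%

3.5%


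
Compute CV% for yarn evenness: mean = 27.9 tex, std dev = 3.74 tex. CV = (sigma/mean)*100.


Formula: CV% = (standard deviation / mean) * 100
Step 1: Ratio = 3.74 / 27.9 = 0.13405
Step 2: CV% = 0.13405 * 100 = 13.405% ≈ 13.4%

13.4%


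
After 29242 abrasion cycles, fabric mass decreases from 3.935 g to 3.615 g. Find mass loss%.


Formula: Mass loss% = ((m_before - m_after) / m_before) * 100
Step 1: Mass loss = 3.935 - 3.615 = 0.32 g
Step 2: Ratio = 0.32 / 3.935 = 0.0813215
Step 3: Mass loss% = 0.0813215 * 100 = 8.13215% ≈ 8.13%

8.13%


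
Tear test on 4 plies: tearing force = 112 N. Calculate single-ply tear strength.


Formula: Per-ply strength = Total force / Number of plies
Per-ply = 112 N / 4
Per-ply = 28 N

28 N


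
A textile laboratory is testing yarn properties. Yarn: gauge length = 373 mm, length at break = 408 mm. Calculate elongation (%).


Formula: Elongation (%) = ((L_break - L0) / L0) * 100
Step 1: Extension = 408 - 373 = 35 mm
Step 2: Elongation = (35 / 373) * 100
Step 3: Elongation = 0.093834 * 100 = 9.3834% ≈ 9.4%

9.4%


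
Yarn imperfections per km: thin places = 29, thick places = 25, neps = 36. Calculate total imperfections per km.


Formula: Total = thin places + thick places + neps
Total = 29 + 25 + 36
Total = 90 imperfections/km

90 imperfections/km


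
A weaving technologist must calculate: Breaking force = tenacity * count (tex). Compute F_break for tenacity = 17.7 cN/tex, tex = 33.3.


Formula: Breaking force = Tenacity * Linear density
F = 17.7 cN/tex * 33.3 tex
F = 589.41 cN

589.41 cN


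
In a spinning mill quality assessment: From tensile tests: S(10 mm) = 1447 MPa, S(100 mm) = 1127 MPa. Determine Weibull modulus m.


Formula: m = ln(L1/L2) / ln(S2/S1)
Step 1: ln(L1/L2) = ln(10/100) = -2.30259
Step 2: S2/S1 = 1127/1447 = 0.77885
Step 3: ln(S2/S1) = ln(0.77885) = -0.24994
Step 4: m = -2.30259 / -0.24994 = 9.21

9.21 (Weibull m)


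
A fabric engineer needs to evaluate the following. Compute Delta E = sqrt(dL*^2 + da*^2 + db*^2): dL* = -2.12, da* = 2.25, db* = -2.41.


Formula: Delta E = sqrt(dL*^2 + da*^2 + db*^2)
Step 1: dL*^2 = (-2.12)^2 = 4.4944
Step 2: da*^2 = 2.25^2 = 5.0625
Step 3: db*^2 = (-2.41)^2 = 5.8081
Step 4: Sum = 4.4944 + 5.0625 + 5.8081 = 15.365
Step 5: Delta E = sqrt(15.365) = 3.92

3.92 Delta E


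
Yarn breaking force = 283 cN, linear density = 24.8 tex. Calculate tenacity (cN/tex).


Formula: Tenacity = Breaking force / Linear density
Tenacity = 283 cN / 24.8 tex
Tenacity = 11.41 cN/tex

11.41 cN/tex


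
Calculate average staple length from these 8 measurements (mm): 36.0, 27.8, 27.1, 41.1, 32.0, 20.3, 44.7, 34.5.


Formula: Mean = sum of lengths / count
Sum = 36.0 + 27.8 + 27.1 + 41.1 + 32.0 + 20.3 + 44.7 + 34.5
Sum = 263.5 mm
Mean = 263.5 / 8 = 32.94 mm

32.94 mm


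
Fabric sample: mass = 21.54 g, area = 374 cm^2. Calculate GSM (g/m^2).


Formula: GSM = mass_g / area_m2
Step 1: Convert area: 374 cm^2 = 374 / 10000 = 0.0374 m^2
Step 2: GSM = 21.54 g / 0.0374 m^2 = 575.9 g/m^2

575.9 g/m^2


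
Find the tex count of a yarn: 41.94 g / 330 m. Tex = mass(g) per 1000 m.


Formula: Tex = (mass_g / length_m) * 1000
Substituting: Tex = (41.94 / 330) * 1000
Intermediate: 41.94 / 330 = 0.12709091 g/m
Tex = 0.12709091 * 1000 = 127.09 tex

127.09 tex


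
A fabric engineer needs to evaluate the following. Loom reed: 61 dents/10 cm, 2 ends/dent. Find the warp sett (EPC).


Formula: EPC = (dents per 10 cm * ends per dent) / 10
Step 1: Total ends per 10 cm = 61 * 2 = 122
Step 2: EPC = 122 / 10 = 12.2 ends/cm

12.2 ends/cm


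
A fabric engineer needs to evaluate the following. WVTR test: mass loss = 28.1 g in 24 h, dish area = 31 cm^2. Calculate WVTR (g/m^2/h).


Formula: WVTR = mass_loss / (area * time)
Step 1: Convert area: 31 cm^2 = 0.0031 m^2
Step 2: WVTR = 28.1 g / (0.0031 m^2 * 24 h)
Step 3: WVTR = 28.1 / 0.0744 = 377.7 g/m^2/h

377.7 g/m^2/h


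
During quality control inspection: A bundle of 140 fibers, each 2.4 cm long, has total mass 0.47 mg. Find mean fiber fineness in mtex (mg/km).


Formula: fineness (mtex) = mass (mg) / total length (km) = (mass_mg / total_length_m) * 1000
Step 1: Convert fiber length: 2.4 cm = 0.024 m
Step 2: Total fiber length = 140 * 0.024 = 3.36 m
Step 3: Linear density = 0.47 mg / 3.36 m = 0.1399 mg/m
Step 4: fineness = 0.1399 * 1000 = 139.9 mtex

139.9 mtex


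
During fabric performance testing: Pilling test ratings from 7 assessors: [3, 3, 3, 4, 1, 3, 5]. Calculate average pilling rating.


Formula: Mean = sum / count
Sum = 3 + 3 + 3 + 4 + 1 + 3 + 5 = 22
Mean = 22 / 7 = 3.1

3.1


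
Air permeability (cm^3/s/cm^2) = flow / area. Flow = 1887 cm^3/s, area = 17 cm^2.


Formula: Air Permeability = Airflow / Test Area
AP = 1887 cm^3/s / 17 cm^2
AP = 111.0 cm^3/s/cm^2

111.0 cm^3/s/cm^2


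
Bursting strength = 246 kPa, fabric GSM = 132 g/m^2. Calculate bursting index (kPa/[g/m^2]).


Formula: Bursting Index = Bursting Strength / Fabric GSM
BI = 246 kPa / 132 g/m^2
BI = 1.864 kPa/(g/m^2)

1.864 kPa/(g/m^2)


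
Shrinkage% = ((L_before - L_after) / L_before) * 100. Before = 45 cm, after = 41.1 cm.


Formula: Shrinkage% = ((L_before - L_after) / L_before) * 100
Step 1: Shrinkage = 45 - 41.1 = 3.9 cm
Step 2: Shrinkage% = (3.9 / 45) * 100
Step 3: Shrinkage% = 0.086667 * 100 = 8.6667% ≈ 8.7%

8.7%


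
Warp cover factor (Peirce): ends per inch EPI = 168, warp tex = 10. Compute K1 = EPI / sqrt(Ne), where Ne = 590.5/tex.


Formula: K1 = EPI / sqrt(Ne), with Ne = 590.5 / tex_warp
Step 1: Ne = 590.5 / 10 = 59.05
Step 2: sqrt(Ne) = sqrt(59.05) = 7.6844
Step 3: K1 = 168 / 7.6844 = 21.9

21.9


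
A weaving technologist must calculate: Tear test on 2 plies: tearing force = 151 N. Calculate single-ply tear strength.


Formula: Per-ply strength = Total force / Number of plies
Per-ply = 151 N / 2
Per-ply = 75.5 N

75.5 N


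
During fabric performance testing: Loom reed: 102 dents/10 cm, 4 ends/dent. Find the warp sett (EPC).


Formula: EPC = (dents per 10 cm * ends per dent) / 10
Step 1: Total ends per 10 cm = 102 * 4 = 408
Step 2: EPC = 408 / 10 = 40.8 ends/cm

40.8 ends/cm


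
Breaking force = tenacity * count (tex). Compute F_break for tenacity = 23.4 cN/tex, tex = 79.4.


Formula: Breaking force = Tenacity * Linear density
F = 23.4 cN/tex * 79.4 tex
F = 1857.96 cN

1857.96 cN


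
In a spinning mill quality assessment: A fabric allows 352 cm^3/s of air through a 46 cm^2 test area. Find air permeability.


Formula: Air Permeability = Airflow / Test Area
AP = 352 cm^3/s / 46 cm^2
AP = 7.7 cm^3/s/cm^2

7.7 cm^3/s/cm^2


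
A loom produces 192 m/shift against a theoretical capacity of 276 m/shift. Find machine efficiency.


Formula: Efficiency% = (Actual output / Theoretical output) * 100
Efficiency% = (192 / 276) * 100
Efficiency% = 0.695652 * 100 = 69.5652% ≈ 69.6%

69.6%


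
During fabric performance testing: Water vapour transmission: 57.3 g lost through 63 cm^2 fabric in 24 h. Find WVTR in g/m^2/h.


Formula: WVTR = mass_loss / (area * time)
Step 1: Convert area: 63 cm^2 = 0.0063 m^2
Step 2: WVTR = 57.3 g / (0.0063 m^2 * 24 h)
Step 3: WVTR = 57.3 / 0.1512 = 379.0 g/m^2/h

379.0 g/m^2/h


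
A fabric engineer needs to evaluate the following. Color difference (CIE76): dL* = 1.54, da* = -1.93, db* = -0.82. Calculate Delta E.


Formula: Delta E = sqrt(dL*^2 + da*^2 + db*^2)
Step 1: dL*^2 = 1.54^2 = 2.3716
Step 2: da*^2 = (-1.93)^2 = 3.7249
Step 3: db*^2 = (-0.82)^2 = 0.6724
Step 4: Sum = 2.3716 + 3.7249 + 0.6724 = 6.7689
Step 5: Delta E = sqrt(6.7689) = 2.6

2.6 Delta E


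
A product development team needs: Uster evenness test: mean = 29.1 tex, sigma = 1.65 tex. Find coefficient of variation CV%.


Formula: CV% = (standard deviation / mean) * 100
Step 1: Ratio = 1.65 / 29.1 = 0.056701
Step 2: CV% = 0.056701 * 100 = 5.6701% ≈ 5.7%

5.7%


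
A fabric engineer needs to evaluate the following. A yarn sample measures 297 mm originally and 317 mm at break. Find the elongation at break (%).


Formula: Elongation (%) = ((L_break - L0) / L0) * 100
Step 1: Extension = 317 - 297 = 20 mm
Step 2: Elongation = (20 / 297) * 100
Step 3: Elongation = 0.06734 * 100 = 6.734% ≈ 6.7%

6.7%


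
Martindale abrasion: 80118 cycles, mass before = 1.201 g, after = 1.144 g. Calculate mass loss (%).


Formula: Mass loss% = ((m_before - m_after) / m_before) * 100
Step 1: Mass loss = 1.201 - 1.144 = 0.057 g
Step 2: Ratio = 0.057 / 1.201 = 0.0474604
Step 3: Mass loss% = 0.0474604 * 100 = 4.74604% ≈ 4.75%

4.75%


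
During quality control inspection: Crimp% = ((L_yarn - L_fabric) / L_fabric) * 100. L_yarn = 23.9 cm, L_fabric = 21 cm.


Formula: Crimp% = ((L_yarn - L_fabric) / L_fabric) * 100
Step 1: Extension = 23.9 - 21 = 2.9 cm
Step 2: Crimp% = (2.9 / 21) * 100
Step 3: Crimp% = 0.138095 * 100 = 13.8095% ≈ 13.8%

13.8%


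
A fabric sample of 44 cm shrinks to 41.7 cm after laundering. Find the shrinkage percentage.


Formula: Shrinkage% = ((L_before - L_after) / L_before) * 100
Step 1: Shrinkage = 44 - 41.7 = 2.3 cm
Step 2: Shrinkage% = (2.3 / 44) * 100
Step 3: Shrinkage% = 0.052273 * 100 = 5.2273% ≈ 5.2%

5.2%


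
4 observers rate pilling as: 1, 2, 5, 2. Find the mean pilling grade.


Formula: Mean = sum / count
Sum = 1 + 2 + 5 + 2 = 10
Mean = 10 / 4 = 2.5

2.5


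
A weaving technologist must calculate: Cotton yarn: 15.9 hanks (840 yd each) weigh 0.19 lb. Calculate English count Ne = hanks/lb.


Formula: Ne = hanks / mass_lb
Substituting: Ne = 15.9 / 0.19
Ne = 83.7

83.7 Ne


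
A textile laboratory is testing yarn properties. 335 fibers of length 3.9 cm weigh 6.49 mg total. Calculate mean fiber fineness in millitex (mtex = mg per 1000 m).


Formula: fineness (mtex) = mass (mg) / total length (km) = (mass_mg / total_length_m) * 1000
Step 1: Convert fiber length: 3.9 cm = 0.039 m
Step 2: Total fiber length = 335 * 0.039 = 13.065 m
Step 3: Linear density = 6.49 mg / 13.065 m = 0.4967 mg/m
Step 4: fineness = 0.4967 * 1000 = 496.7 mtex

496.7 mtex


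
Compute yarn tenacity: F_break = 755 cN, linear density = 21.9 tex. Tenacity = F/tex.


Formula: Tenacity = Breaking force / Linear density
Tenacity = 755 cN / 21.9 tex
Tenacity = 34.47 cN/tex

34.47 cN/tex


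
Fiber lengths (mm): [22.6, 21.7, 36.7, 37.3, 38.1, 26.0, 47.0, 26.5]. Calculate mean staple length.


Formula: Mean = sum of lengths / count
Sum = 22.6 + 21.7 + 36.7 + 37.3 + 38.1 + 26.0 + 47.0 + 26.5
Sum = 255.9 mm
Mean = 255.9 / 8 = 31.99 mm

31.99 mm


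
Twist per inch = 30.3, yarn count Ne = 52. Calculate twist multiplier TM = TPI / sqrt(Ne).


Formula: TM = TPI / sqrt(Ne)
Step 1: sqrt(Ne) = sqrt(52) = 7.2111
Step 2: TM = 30.3 / 7.2111 = 4.20

4.20 TM


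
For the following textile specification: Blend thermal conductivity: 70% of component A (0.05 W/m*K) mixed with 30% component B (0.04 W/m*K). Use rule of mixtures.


Formula: Blend property = (fraction_A * property_A) + (fraction_B * property_B)
Step 1: Contribution A = 70/100 * 0.05 W/m*K = 0.035 W/m*K
Step 2: Contribution B = 30/100 * 0.04 W/m*K = 0.012 W/m*K
Step 3: Blend thermal conductivity = 0.035 + 0.012 = 0.047 W/m*K

0.047 W/m*K


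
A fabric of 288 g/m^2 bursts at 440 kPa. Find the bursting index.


Formula: Bursting Index = Bursting Strength / Fabric GSM
BI = 440 kPa / 288 g/m^2
BI = 1.528 kPa/(g/m^2)

1.528 kPa/(g/m^2)


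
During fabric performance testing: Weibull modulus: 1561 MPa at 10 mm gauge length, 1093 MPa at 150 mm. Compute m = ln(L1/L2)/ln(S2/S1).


Formula: m = ln(L1/L2) / ln(S2/S1)
Step 1: ln(L1/L2) = ln(10/150) = -2.70805
Step 2: S2/S1 = 1093/1561 = 0.70019
Step 3: ln(S2/S1) = ln(0.70019) = -0.35640
Step 4: m = -2.70805 / -0.35640 = 7.60

7.60 (Weibull m)


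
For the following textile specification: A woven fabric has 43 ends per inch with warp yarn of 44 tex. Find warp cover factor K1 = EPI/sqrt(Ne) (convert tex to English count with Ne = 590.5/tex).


Formula: K1 = EPI / sqrt(Ne), with Ne = 590.5 / tex_warp
Step 1: Ne = 590.5 / 44 = 13.42
Step 2: sqrt(Ne) = sqrt(13.42) = 3.6633
Step 3: K1 = 43 / 3.6633 = 11.7

11.7


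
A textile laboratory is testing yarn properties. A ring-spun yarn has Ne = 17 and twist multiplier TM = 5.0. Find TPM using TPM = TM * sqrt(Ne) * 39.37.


Formula: TPM = TM * sqrt(Ne) * 39.37
Step 1: sqrt(Ne) = sqrt(17) = 4.1231
Step 2: TM * sqrt(Ne) = 5.0 * 4.1231 = 20.6155
Step 3: TPM = 20.6155 * 39.37 = 812 twists/m

812 twists/m


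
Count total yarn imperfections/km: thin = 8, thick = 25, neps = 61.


Formula: Total = thin places + thick places + neps
Total = 8 + 25 + 61
Total = 94 imperfections/km

94 imperfections/km


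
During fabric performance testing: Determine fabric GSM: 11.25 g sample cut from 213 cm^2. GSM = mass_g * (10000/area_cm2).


Formula: GSM = mass_g / area_m2
Step 1: Convert area: 213 cm^2 = 213 / 10000 = 0.0213 m^2
Step 2: GSM = 11.25 g / 0.0213 m^2 = 528.2 g/m^2

528.2 g/m^2


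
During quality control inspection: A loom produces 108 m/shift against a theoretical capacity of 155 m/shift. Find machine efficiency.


Formula: Efficiency% = (Actual output / Theoretical output) * 100
Efficiency% = (108 / 155) * 100
Efficiency% = 0.696774 * 100 = 69.6774% ≈ 69.7%

69.7%


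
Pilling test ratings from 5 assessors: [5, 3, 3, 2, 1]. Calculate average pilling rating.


Formula: Mean = sum / count
Sum = 5 + 3 + 3 + 2 + 1 = 14
Mean = 14 / 5 = 2.8

2.8


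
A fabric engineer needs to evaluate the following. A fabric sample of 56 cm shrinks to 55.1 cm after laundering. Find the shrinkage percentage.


Formula: Shrinkage% = ((L_before - L_after) / L_before) * 100
Step 1: Shrinkage = 56 - 55.1 = 0.9 cm
Step 2: Shrinkage% = (0.9 / 56) * 100
Step 3: Shrinkage% = 0.016071 * 100 = 1.6071% ≈ 1.6%

1.6%


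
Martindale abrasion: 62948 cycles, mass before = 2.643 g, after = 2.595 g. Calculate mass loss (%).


Formula: Mass loss% = ((m_before - m_after) / m_before) * 100
Step 1: Mass loss = 2.643 - 2.595 = 0.048 g
Step 2: Ratio = 0.048 / 2.643 = 0.0181612
Step 3: Mass loss% = 0.0181612 * 100 = 1.81612% ≈ 1.82%

1.82%


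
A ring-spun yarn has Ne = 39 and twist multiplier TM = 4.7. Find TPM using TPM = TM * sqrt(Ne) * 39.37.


Formula: TPM = TM * sqrt(Ne) * 39.37
Step 1: sqrt(Ne) = sqrt(39) = 6.245
Step 2: TM * sqrt(Ne) = 4.7 * 6.245 = 29.3515
Step 3: TPM = 29.3515 * 39.37 = 1156 twists/m

1156 twists/m


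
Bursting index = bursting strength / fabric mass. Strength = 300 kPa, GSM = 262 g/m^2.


Formula: Bursting Index = Bursting Strength / Fabric GSM
BI = 300 kPa / 262 g/m^2
BI = 1.145 kPa/(g/m^2)

1.145 kPa/(g/m^2)


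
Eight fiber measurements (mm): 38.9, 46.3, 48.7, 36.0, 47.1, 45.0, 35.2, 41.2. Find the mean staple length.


Formula: Mean = sum of lengths / count
Sum = 38.9 + 46.3 + 48.7 + 36.0 + 47.1 + 45.0 + 35.2 + 41.2
Sum = 338.4 mm
Mean = 338.4 / 8 = 42.30 mm

42.30 mm


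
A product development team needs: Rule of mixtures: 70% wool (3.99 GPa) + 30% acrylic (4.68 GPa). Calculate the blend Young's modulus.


Formula: Blend property = (fraction_A * property_A) + (fraction_B * property_B)
Step 1: Contribution A = 70/100 * 3.99 GPa = 2.793 GPa
Step 2: Contribution B = 30/100 * 4.68 GPa = 1.404 GPa
Step 3: Blend Young's modulus = 2.793 + 1.404 = 4.197 GPa

4.197 GPa


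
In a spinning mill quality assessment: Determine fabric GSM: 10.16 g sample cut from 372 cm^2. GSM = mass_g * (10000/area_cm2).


Formula: GSM = mass_g / area_m2
Step 1: Convert area: 372 cm^2 = 372 / 10000 = 0.0372 m^2
Step 2: GSM = 10.16 g / 0.0372 m^2 = 273.1 g/m^2

273.1 g/m^2


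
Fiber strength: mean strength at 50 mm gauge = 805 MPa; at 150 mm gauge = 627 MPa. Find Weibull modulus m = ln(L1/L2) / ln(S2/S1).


Formula: m = ln(L1/L2) / ln(S2/S1)
Step 1: ln(L1/L2) = ln(50/150) = -1.09861
Step 2: S2/S1 = 627/805 = 0.77888
Step 3: ln(S2/S1) = ln(0.77888) = -0.24990
Step 4: m = -1.09861 / -0.24990 = 4.40

4.40 (Weibull m)


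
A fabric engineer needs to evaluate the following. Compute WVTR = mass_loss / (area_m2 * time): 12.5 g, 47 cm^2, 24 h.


Formula: WVTR = mass_loss / (area * time)
Step 1: Convert area: 47 cm^2 = 0.0047 m^2
Step 2: WVTR = 12.5 g / (0.0047 m^2 * 24 h)
Step 3: WVTR = 12.5 / 0.1128 = 110.8 g/m^2/h

110.8 g/m^2/h


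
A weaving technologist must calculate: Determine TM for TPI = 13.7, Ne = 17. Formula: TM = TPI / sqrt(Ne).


Formula: TM = TPI / sqrt(Ne)
Step 1: sqrt(Ne) = sqrt(17) = 4.1231
Step 2: TM = 13.7 / 4.1231 = 3.32

3.32 TM


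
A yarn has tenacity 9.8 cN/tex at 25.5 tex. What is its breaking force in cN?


Formula: Breaking force = Tenacity * Linear density
F = 9.8 cN/tex * 25.5 tex
F = 249.90 cN

249.90 cN


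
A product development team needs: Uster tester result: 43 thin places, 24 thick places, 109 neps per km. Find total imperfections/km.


Formula: Total = thin places + thick places + neps
Total = 43 + 24 + 109
Total = 176 imperfections/km

176 imperfections/km


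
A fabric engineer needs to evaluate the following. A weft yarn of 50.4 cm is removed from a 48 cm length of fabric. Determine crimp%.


Formula: Crimp% = ((L_yarn - L_fabric) / L_fabric) * 100
Step 1: Extension = 50.4 - 48 = 2.4 cm
Step 2: Crimp% = (2.4 / 48) * 100
Step 3: Crimp% = 0.05 * 100 = 5.0%

5.0%


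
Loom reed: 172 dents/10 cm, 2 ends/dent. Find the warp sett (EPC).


Formula: EPC = (dents per 10 cm * ends per dent) / 10
Step 1: Total ends per 10 cm = 172 * 2 = 344
Step 2: EPC = 344 / 10 = 34.4 ends/cm

34.4 ends/cm


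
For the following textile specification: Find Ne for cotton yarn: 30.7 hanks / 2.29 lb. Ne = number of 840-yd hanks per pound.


Formula: Ne = hanks / mass_lb
Substituting: Ne = 30.7 / 2.29
Ne = 13.4

13.4 Ne


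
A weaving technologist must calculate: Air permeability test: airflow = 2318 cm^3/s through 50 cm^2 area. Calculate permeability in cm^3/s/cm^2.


Formula: Air Permeability = Airflow / Test Area
AP = 2318 cm^3/s / 50 cm^2
AP = 46.4 cm^3/s/cm^2

46.4 cm^3/s/cm^2


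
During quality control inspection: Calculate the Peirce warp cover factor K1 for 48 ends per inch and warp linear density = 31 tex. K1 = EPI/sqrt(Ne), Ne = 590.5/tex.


Formula: K1 = EPI / sqrt(Ne), with Ne = 590.5 / tex_warp
Step 1: Ne = 590.5 / 31 = 19.048
Step 2: sqrt(Ne) = sqrt(19.048) = 4.3644
Step 3: K1 = 48 / 4.3644 = 11.0

11.0


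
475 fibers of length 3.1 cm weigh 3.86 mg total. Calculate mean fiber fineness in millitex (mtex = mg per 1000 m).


Formula: fineness (mtex) = mass (mg) / total length (km) = (mass_mg / total_length_m) * 1000
Step 1: Convert fiber length: 3.1 cm = 0.031 m
Step 2: Total fiber length = 475 * 0.031 = 14.725 m
Step 3: Linear density = 3.86 mg / 14.725 m = 0.2621 mg/m
Step 4: fineness = 0.2621 * 1000 = 262.1 mtex

262.1 mtex


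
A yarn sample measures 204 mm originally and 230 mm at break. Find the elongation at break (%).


Formula: Elongation (%) = ((L_break - L0) / L0) * 100
Step 1: Extension = 230 - 204 = 26 mm
Step 2: Elongation = (26 / 204) * 100
Step 3: Elongation = 0.127451 * 100 = 12.7451% ≈ 12.7%

12.7%


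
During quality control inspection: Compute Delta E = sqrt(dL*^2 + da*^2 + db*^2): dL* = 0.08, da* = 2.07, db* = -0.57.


Formula: Delta E = sqrt(dL*^2 + da*^2 + db*^2)
Step 1: dL*^2 = 0.08^2 = 0.0064
Step 2: da*^2 = 2.07^2 = 4.2849
Step 3: db*^2 = (-0.57)^2 = 0.3249
Step 4: Sum = 0.0064 + 4.2849 + 0.3249 = 4.6162
Step 5: Delta E = sqrt(4.6162) = 2.15

2.15 Delta E


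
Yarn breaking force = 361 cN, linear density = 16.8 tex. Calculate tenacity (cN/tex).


Formula: Tenacity = Breaking force / Linear density
Tenacity = 361 cN / 16.8 tex
Tenacity = 21.49 cN/tex

21.49 cN/tex


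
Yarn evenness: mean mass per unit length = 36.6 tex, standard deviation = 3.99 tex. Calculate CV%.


Formula: CV% = (standard deviation / mean) * 100
Step 1: Ratio = 3.99 / 36.6 = 0.109016
Step 2: CV% = 0.109016 * 100 = 10.9016% ≈ 10.9%

10.9%


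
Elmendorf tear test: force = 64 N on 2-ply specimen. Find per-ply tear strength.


Formula: Per-ply strength = Total force / Number of plies
Per-ply = 64 N / 2
Per-ply = 32 N

32 N


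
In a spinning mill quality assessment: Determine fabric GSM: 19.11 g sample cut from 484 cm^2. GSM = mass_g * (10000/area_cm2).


Formula: GSM = mass_g / area_m2
Step 1: Convert area: 484 cm^2 = 484 / 10000 = 0.0484 m^2
Step 2: GSM = 19.11 g / 0.0484 m^2 = 394.8 g/m^2

394.8 g/m^2


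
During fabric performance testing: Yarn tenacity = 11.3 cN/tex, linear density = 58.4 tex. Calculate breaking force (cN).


Formula: Breaking force = Tenacity * Linear density
F = 11.3 cN/tex * 58.4 tex
F = 659.92 cN

659.92 cN


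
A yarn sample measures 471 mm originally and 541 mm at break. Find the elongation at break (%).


Formula: Elongation (%) = ((L_break - L0) / L0) * 100
Step 1: Extension = 541 - 471 = 70 mm
Step 2: Elongation = (70 / 471) * 100
Step 3: Elongation = 0.14862 * 100 = 14.862% ≈ 14.9%

14.9%


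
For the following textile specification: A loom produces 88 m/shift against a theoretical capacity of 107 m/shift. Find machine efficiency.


Formula: Efficiency% = (Actual output / Theoretical output) * 100
Efficiency% = (88 / 107) * 100
Efficiency% = 0.82243 * 100 = 82.243% ≈ 82.2%

82.2%


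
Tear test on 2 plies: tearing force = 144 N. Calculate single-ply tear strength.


Formula: Per-ply strength = Total force / Number of plies
Per-ply = 144 N / 2
Per-ply = 72 N

72 N


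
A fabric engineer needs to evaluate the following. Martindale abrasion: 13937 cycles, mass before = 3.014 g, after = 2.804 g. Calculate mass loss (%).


Formula: Mass loss% = ((m_before - m_after) / m_before) * 100
Step 1: Mass loss = 3.014 - 2.804 = 0.21 g
Step 2: Ratio = 0.21 / 3.014 = 0.0696749
Step 3: Mass loss% = 0.0696749 * 100 = 6.96749% ≈ 6.97%

6.97%


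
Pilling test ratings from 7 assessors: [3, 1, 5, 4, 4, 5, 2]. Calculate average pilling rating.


Formula: Mean = sum / count
Sum = 3 + 1 + 5 + 4 + 4 + 5 + 2 = 24
Mean = 24 / 7 = 3.4

3.4


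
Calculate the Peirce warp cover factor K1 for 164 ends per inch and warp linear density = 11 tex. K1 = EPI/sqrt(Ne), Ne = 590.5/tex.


Formula: K1 = EPI / sqrt(Ne), with Ne = 590.5 / tex_warp
Step 1: Ne = 590.5 / 11 = 53.682
Step 2: sqrt(Ne) = sqrt(53.682) = 7.3268
Step 3: K1 = 164 / 7.3268 = 22.4

22.4


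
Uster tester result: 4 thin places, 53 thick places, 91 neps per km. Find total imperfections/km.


Formula: Total = thin places + thick places + neps
Total = 4 + 53 + 91
Total = 148 imperfections/km

148 imperfections/km


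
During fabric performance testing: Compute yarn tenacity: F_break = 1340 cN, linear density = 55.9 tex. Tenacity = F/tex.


Formula: Tenacity = Breaking force / Linear density
Tenacity = 1340 cN / 55.9 tex
Tenacity = 23.97 cN/tex

23.97 cN/tex


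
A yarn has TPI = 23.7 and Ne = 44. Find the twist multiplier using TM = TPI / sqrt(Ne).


Formula: TM = TPI / sqrt(Ne)
Step 1: sqrt(Ne) = sqrt(44) = 6.6332
Step 2: TM = 23.7 / 6.6332 = 3.57

3.57 TM


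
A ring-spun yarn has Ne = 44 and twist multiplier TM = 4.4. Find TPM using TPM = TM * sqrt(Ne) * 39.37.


Formula: TPM = TM * sqrt(Ne) * 39.37
Step 1: sqrt(Ne) = sqrt(44) = 6.6332
Step 2: TM * sqrt(Ne) = 4.4 * 6.6332 = 29.1861
Step 3: TPM = 29.1861 * 39.37 = 1149 twists/m

1149 twists/m


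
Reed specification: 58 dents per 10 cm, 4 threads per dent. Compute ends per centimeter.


Formula: EPC = (dents per 10 cm * ends per dent) / 10
Step 1: Total ends per 10 cm = 58 * 4 = 232
Step 2: EPC = 232 / 10 = 23.2 ends/cm

23.2 ends/cm


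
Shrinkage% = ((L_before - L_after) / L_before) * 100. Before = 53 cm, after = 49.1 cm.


Formula: Shrinkage% = ((L_before - L_after) / L_before) * 100
Step 1: Shrinkage = 53 - 49.1 = 3.9 cm
Step 2: Shrinkage% = (3.9 / 53) * 100
Step 3: Shrinkage% = 0.073585 * 100 = 7.3585% ≈ 7.4%

7.4%


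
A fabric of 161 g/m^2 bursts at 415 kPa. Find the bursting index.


Formula: Bursting Index = Bursting Strength / Fabric GSM
BI = 415 kPa / 161 g/m^2
BI = 2.578 kPa/(g/m^2)

2.578 kPa/(g/m^2)


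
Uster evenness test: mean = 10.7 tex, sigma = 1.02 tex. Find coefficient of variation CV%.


Formula: CV% = (standard deviation / mean) * 100
Step 1: Ratio = 1.02 / 10.7 = 0.095327
Step 2: CV% = 0.095327 * 100 = 9.5327% ≈ 9.5%

9.5%


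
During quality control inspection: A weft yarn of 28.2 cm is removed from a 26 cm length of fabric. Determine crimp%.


Formula: Crimp% = ((L_yarn - L_fabric) / L_fabric) * 100
Step 1: Extension = 28.2 - 26 = 2.2 cm
Step 2: Crimp% = (2.2 / 26) * 100
Step 3: Crimp% = 0.084615 * 100 = 8.4615% ≈ 8.5%

8.5%


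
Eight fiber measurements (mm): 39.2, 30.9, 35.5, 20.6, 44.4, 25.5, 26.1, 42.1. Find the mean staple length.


Formula: Mean = sum of lengths / count
Sum = 39.2 + 30.9 + 35.5 + 20.6 + 44.4 + 25.5 + 26.1 + 42.1
Sum = 264.3 mm
Mean = 264.3 / 8 = 33.04 mm

33.04 mm


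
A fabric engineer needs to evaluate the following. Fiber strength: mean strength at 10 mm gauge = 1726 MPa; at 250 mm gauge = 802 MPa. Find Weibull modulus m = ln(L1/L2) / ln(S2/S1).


Formula: m = ln(L1/L2) / ln(S2/S1)
Step 1: ln(L1/L2) = ln(10/250) = -3.21888
Step 2: S2/S1 = 802/1726 = 0.46466
Step 3: ln(S2/S1) = ln(0.46466) = -0.76645
Step 4: m = -3.21888 / -0.76645 = 4.20

4.20 (Weibull m)


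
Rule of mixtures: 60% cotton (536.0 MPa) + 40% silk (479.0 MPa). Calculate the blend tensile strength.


Formula: Blend property = (fraction_A * property_A) + (fraction_B * property_B)
Step 1: Contribution A = 60/100 * 536.0 MPa = 321.6 MPa
Step 2: Contribution B = 40/100 * 479.0 MPa = 191.6 MPa
Step 3: Blend tensile strength = 321.6 + 191.6 = 513.2 MPa

513.2 MPa


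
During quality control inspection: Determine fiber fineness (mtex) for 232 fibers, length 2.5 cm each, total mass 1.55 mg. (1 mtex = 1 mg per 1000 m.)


Formula: fineness (mtex) = mass (mg) / total length (km) = (mass_mg / total_length_m) * 1000
Step 1: Convert fiber length: 2.5 cm = 0.025 m
Step 2: Total fiber length = 232 * 0.025 = 5.8 m
Step 3: Linear density = 1.55 mg / 5.8 m = 0.2672 mg/m
Step 4: fineness = 0.2672 * 1000 = 267.2 mtex

267.2 mtex


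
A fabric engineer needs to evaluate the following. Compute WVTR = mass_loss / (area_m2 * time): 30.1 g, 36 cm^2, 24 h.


Formula: WVTR = mass_loss / (area * time)
Step 1: Convert area: 36 cm^2 = 0.0036 m^2
Step 2: WVTR = 30.1 g / (0.0036 m^2 * 24 h)
Step 3: WVTR = 30.1 / 0.0864 = 348.4 g/m^2/h

348.4 g/m^2/h


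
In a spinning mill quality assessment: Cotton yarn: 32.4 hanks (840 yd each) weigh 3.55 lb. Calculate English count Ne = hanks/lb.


Formula: Ne = hanks / mass_lb
Substituting: Ne = 32.4 / 3.55
Ne = 9.1

9.1 Ne


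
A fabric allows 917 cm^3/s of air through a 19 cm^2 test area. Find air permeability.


Formula: Air Permeability = Airflow / Test Area
AP = 917 cm^3/s / 19 cm^2
AP = 48.3 cm^3/s/cm^2

48.3 cm^3/s/cm^2


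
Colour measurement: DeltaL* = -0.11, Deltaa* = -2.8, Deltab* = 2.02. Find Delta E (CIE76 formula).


Formula: Delta E = sqrt(dL*^2 + da*^2 + db*^2)
Step 1: dL*^2 = (-0.11)^2 = 0.0121
Step 2: da*^2 = (-2.8)^2 = 7.84
Step 3: db*^2 = 2.02^2 = 4.0804
Step 4: Sum = 0.0121 + 7.84 + 4.0804 = 11.9325
Step 5: Delta E = sqrt(11.9325) = 3.45

3.45 Delta E


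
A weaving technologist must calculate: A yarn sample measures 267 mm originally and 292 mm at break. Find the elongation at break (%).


Formula: Elongation (%) = ((L_break - L0) / L0) * 100
Step 1: Extension = 292 - 267 = 25 mm
Step 2: Elongation = (25 / 267) * 100
Step 3: Elongation = 0.093633 * 100 = 9.3633% ≈ 9.4%

9.4%


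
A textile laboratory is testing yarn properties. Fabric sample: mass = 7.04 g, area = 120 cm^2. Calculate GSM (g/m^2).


Formula: GSM = mass_g / area_m2
Step 1: Convert area: 120 cm^2 = 120 / 10000 = 0.012 m^2
Step 2: GSM = 7.04 g / 0.012 m^2 = 586.7 g/m^2

586.7 g/m^2


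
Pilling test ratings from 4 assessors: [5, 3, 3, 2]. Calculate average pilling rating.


Formula: Mean = sum / count
Sum = 5 + 3 + 3 + 2 = 13
Mean = 13 / 4 = 3.3

3.3


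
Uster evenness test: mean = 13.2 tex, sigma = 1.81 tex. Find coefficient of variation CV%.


Formula: CV% = (standard deviation / mean) * 100
Step 1: Ratio = 1.81 / 13.2 = 0.137121
Step 2: CV% = 0.137121 * 100 = 13.7121% ≈ 13.7%

13.7%


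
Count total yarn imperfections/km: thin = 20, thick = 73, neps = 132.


Formula: Total = thin places + thick places + neps
Total = 20 + 73 + 132
Total = 225 imperfections/km

225 imperfections/km


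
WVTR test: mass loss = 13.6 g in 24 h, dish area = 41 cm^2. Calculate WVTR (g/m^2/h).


Formula: WVTR = mass_loss / (area * time)
Step 1: Convert area: 41 cm^2 = 0.0041 m^2
Step 2: WVTR = 13.6 g / (0.0041 m^2 * 24 h)
Step 3: WVTR = 13.6 / 0.0984 = 138.2 g/m^2/h

138.2 g/m^2/h


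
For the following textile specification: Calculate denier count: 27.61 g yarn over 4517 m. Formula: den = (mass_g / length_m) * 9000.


Formula: den = (mass_g / length_m) * 9000
Substituting: den = (27.61 / 4517) * 9000
Intermediate: 27.61 / 4517 = 0.00611246 g/m
den = 0.00611246 * 9000 = 55.0 denier

55.0 denier


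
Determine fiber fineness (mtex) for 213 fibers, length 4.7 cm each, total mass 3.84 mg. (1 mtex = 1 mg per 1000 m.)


Formula: fineness (mtex) = mass (mg) / total length (km) = (mass_mg / total_length_m) * 1000
Step 1: Convert fiber length: 4.7 cm = 0.047 m
Step 2: Total fiber length = 213 * 0.047 = 10.011 m
Step 3: Linear density = 3.84 mg / 10.011 m = 0.3836 mg/m
Step 4: fineness = 0.3836 * 1000 = 383.6 mtex

383.6 mtex


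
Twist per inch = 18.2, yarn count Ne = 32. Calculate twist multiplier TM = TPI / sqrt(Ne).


Formula: TM = TPI / sqrt(Ne)
Step 1: sqrt(Ne) = sqrt(32) = 5.6569
Step 2: TM = 18.2 / 5.6569 = 3.22

3.22 TM


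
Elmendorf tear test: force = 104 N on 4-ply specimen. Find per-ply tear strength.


Formula: Per-ply strength = Total force / Number of plies
Per-ply = 104 N / 4
Per-ply = 26 N

26 N


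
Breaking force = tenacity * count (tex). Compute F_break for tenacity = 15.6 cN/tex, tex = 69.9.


Formula: Breaking force = Tenacity * Linear density
F = 15.6 cN/tex * 69.9 tex
F = 1090.44 cN

1090.44 cN


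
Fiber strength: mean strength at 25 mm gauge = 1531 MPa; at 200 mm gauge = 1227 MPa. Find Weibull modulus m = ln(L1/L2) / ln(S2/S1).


Formula: m = ln(L1/L2) / ln(S2/S1)
Step 1: ln(L1/L2) = ln(25/200) = -2.07944
Step 2: S2/S1 = 1227/1531 = 0.80144
Step 3: ln(S2/S1) = ln(0.80144) = -0.22135
Step 4: m = -2.07944 / -0.22135 = 9.39

9.39 (Weibull m)


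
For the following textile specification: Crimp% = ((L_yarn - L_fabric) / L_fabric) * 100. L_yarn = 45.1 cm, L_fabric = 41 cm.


Formula: Crimp% = ((L_yarn - L_fabric) / L_fabric) * 100
Step 1: Extension = 45.1 - 41 = 4.1 cm
Step 2: Crimp% = (4.1 / 41) * 100
Step 3: Crimp% = 0.1 * 100 = 10.0%

10.0%


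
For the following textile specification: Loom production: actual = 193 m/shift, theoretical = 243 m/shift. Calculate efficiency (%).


Formula: Efficiency% = (Actual output / Theoretical output) * 100
Efficiency% = (193 / 243) * 100
Efficiency% = 0.794239 * 100 = 79.4239% ≈ 79.4%

79.4%


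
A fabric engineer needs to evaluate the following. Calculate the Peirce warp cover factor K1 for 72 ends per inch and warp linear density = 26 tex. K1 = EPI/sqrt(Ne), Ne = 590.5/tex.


Formula: K1 = EPI / sqrt(Ne), with Ne = 590.5 / tex_warp
Step 1: Ne = 590.5 / 26 = 22.712
Step 2: sqrt(Ne) = sqrt(22.712) = 4.7657
Step 3: K1 = 72 / 4.7657 = 15.1

15.1


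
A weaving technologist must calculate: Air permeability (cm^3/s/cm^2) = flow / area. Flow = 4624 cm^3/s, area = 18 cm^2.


Formula: Air Permeability = Airflow / Test Area
AP = 4624 cm^3/s / 18 cm^2
AP = 256.9 cm^3/s/cm^2

256.9 cm^3/s/cm^2


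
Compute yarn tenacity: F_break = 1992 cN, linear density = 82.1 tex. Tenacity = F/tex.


Formula: Tenacity = Breaking force / Linear density
Tenacity = 1992 cN / 82.1 tex
Tenacity = 24.26 cN/tex

24.26 cN/tex


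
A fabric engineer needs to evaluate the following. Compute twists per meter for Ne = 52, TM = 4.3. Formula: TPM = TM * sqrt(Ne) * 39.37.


Formula: TPM = TM * sqrt(Ne) * 39.37
Step 1: sqrt(Ne) = sqrt(52) = 7.2111
Step 2: TM * sqrt(Ne) = 4.3 * 7.2111 = 31.0077
Step 3: TPM = 31.0077 * 39.37 = 1221 twists/m

1221 twists/m


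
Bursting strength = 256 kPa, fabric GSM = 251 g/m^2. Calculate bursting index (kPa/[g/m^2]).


Formula: Bursting Index = Bursting Strength / Fabric GSM
BI = 256 kPa / 251 g/m^2
BI = 1.020 kPa/(g/m^2)

1.020 kPa/(g/m^2)


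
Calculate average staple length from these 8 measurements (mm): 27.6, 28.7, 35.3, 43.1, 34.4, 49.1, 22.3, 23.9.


Formula: Mean = sum of lengths / count
Sum = 27.6 + 28.7 + 35.3 + 43.1 + 34.4 + 49.1 + 22.3 + 23.9
Sum = 264.4 mm
Mean = 264.4 / 8 = 33.05 mm

33.05 mm


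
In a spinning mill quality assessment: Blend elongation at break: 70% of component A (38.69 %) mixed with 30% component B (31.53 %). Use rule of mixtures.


Formula: Blend property = (fraction_A * property_A) + (fraction_B * property_B)
Step 1: Contribution A = 70/100 * 38.69 % = 27.083 %
Step 2: Contribution B = 30/100 * 31.53 % = 9.459 %
Step 3: Blend elongation at break = 27.083 + 9.459 = 36.542 %

36.542 %


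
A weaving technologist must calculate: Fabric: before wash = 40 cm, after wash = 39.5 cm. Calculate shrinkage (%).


Formula: Shrinkage% = ((L_before - L_after) / L_before) * 100
Step 1: Shrinkage = 40 - 39.5 = 0.5 cm
Step 2: Shrinkage% = (0.5 / 40) * 100
Step 3: Shrinkage% = 0.0125 * 100 = 1.25% ≈ 1.3%

1.3%


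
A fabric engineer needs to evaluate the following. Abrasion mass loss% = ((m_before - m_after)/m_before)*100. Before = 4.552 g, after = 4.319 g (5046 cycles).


Formula: Mass loss% = ((m_before - m_after) / m_before) * 100
Step 1: Mass loss = 4.552 - 4.319 = 0.233 g
Step 2: Ratio = 0.233 / 4.552 = 0.0511863
Step 3: Mass loss% = 0.0511863 * 100 = 5.11863% ≈ 5.12%

5.12%


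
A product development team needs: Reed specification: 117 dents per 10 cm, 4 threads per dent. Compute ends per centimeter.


Formula: EPC = (dents per 10 cm * ends per dent) / 10
Step 1: Total ends per 10 cm = 117 * 4 = 468
Step 2: EPC = 468 / 10 = 46.8 ends/cm

46.8 ends/cm


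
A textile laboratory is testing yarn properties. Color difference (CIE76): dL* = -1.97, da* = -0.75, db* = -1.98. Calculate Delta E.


Formula: Delta E = sqrt(dL*^2 + da*^2 + db*^2)
Step 1: dL*^2 = (-1.97)^2 = 3.8809
Step 2: da*^2 = (-0.75)^2 = 0.5625
Step 3: db*^2 = (-1.98)^2 = 3.9204
Step 4: Sum = 3.8809 + 0.5625 + 3.9204 = 8.3638
Step 5: Delta E = sqrt(8.3638) = 2.89

2.89 Delta E


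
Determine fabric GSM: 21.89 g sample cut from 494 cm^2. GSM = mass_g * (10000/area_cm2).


Formula: GSM = mass_g / area_m2
Step 1: Convert area: 494 cm^2 = 494 / 10000 = 0.0494 m^2
Step 2: GSM = 21.89 g / 0.0494 m^2 = 443.1 g/m^2

443.1 g/m^2


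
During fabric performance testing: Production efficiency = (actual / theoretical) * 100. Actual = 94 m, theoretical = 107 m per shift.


Formula: Efficiency% = (Actual output / Theoretical output) * 100
Efficiency% = (94 / 107) * 100
Efficiency% = 0.878505 * 100 = 87.8505% ≈ 87.9%

87.9%


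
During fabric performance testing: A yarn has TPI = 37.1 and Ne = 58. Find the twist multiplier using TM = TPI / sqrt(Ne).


Formula: TM = TPI / sqrt(Ne)
Step 1: sqrt(Ne) = sqrt(58) = 7.6158
Step 2: TM = 37.1 / 7.6158 = 4.87

4.87 TM


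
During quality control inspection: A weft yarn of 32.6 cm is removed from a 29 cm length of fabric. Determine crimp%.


Formula: Crimp% = ((L_yarn - L_fabric) / L_fabric) * 100
Step 1: Extension = 32.6 - 29 = 3.6 cm
Step 2: Crimp% = (3.6 / 29) * 100
Step 3: Crimp% = 0.124138 * 100 = 12.4138% ≈ 12.4%

12.4%


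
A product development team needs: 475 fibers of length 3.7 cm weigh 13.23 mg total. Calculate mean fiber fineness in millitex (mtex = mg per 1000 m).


Formula: fineness (mtex) = mass (mg) / total length (km) = (mass_mg / total_length_m) * 1000
Step 1: Convert fiber length: 3.7 cm = 0.037 m
Step 2: Total fiber length = 475 * 0.037 = 17.575 m
Step 3: Linear density = 13.23 mg / 17.575 m = 0.7528 mg/m
Step 4: fineness = 0.7528 * 1000 = 752.8 mtex

752.8 mtex


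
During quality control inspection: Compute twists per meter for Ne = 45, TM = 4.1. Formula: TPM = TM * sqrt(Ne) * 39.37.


Formula: TPM = TM * sqrt(Ne) * 39.37
Step 1: sqrt(Ne) = sqrt(45) = 6.7082
Step 2: TM * sqrt(Ne) = 4.1 * 6.7082 = 27.5036
Step 3: TPM = 27.5036 * 39.37 = 1083 twists/m

1083 twists/m


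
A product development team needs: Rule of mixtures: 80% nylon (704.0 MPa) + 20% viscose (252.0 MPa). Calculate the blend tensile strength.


Formula: Blend property = (fraction_A * property_A) + (fraction_B * property_B)
Step 1: Contribution A = 80/100 * 704.0 MPa = 563.2 MPa
Step 2: Contribution B = 20/100 * 252.0 MPa = 50.4 MPa
Step 3: Blend tensile strength = 563.2 + 50.4 = 613.6 MPa

613.6 MPa
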